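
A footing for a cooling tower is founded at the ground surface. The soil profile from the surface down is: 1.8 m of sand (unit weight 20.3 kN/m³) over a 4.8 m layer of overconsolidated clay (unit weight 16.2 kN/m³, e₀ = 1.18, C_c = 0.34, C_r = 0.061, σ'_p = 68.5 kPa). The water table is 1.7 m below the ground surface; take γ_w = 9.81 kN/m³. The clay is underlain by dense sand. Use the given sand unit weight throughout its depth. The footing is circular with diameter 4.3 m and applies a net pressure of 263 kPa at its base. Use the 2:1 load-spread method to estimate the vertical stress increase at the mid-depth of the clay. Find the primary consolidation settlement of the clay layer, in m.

S_c ≈ 0.195 m

Mid-depth of clay below the ground surface: z = 1.8 + 4.8/2 = 4.2 m.
Total vertical stress at mid-clay: σ_v = 20.3×1.8 + 16.2×2.4 = 75.42 kPa.
Pore pressure: u = 9.81×(4.2 − 1.7) = 24.525 kPa.
Initial effective stress: σ'_0 = σ_v − u = 75.42 − 24.525 = 50.895 kPa.
Stress increase at mid-clay by the 2:1 spreading method:
Δσ ≈ qD²/(D+z)² = 263×4.3²/(4.3+4.2)² = 67.306 kPa
Final effective stress: σ'_f = 50.895 + 67.306 = 118.2 kPa.
σ'_f = 118.2 > σ'_p = 68.5 kPa, so the stress path crosses the preconsolidation pressure — recompression up to σ'_p, then virgin compression beyond:
S_c = H/(1+e₀)·[C_r·log₁₀(σ'_p/σ'_0) + C_c·log₁₀(σ'_f/σ'_p)]
    = 4.8/2.18 × [0.061×log₁₀(68.5/50.895) + 0.34×log₁₀(118.2/68.5)]
    = 2.2018 × [0.0078699 + 0.080555] = 0.1947 m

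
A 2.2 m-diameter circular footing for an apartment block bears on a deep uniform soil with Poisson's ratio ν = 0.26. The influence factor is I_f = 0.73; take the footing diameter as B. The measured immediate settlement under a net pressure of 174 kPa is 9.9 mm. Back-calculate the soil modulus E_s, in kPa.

E_s ≈ 26300 kPa

S_e = q·B·(1−ν²)/E_s · I_f  ⇒  E_s = q·B·(1−ν²)·I_f / S_e.
E_s = 174 × 2.2 × 0.9324 × 0.73 / 0.0099 = 26320 kPa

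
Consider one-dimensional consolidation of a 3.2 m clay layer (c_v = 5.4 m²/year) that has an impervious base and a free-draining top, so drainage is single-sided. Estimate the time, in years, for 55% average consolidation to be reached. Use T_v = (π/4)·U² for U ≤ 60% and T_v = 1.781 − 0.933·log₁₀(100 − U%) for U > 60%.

Drainage path length: H_d = H = 3.2 m (single drainage).
U ≤ 60%: T_v = (π/4)·U² = (π/4)×0.55² = 0.23758.
t = T_v·H_d²/c_v = 0.23758×3.2²/5.4 = 0.4505 years.

t ≈ 0.451 years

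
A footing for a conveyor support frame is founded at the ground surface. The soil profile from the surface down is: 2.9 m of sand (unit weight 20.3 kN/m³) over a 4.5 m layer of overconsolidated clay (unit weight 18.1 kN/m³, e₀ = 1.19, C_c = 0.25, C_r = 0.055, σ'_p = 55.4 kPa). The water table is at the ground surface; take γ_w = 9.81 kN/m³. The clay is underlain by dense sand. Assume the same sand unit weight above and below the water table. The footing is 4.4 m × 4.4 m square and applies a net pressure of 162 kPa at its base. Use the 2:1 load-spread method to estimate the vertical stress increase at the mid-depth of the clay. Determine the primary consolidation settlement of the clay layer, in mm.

Mid-depth of clay below the ground surface: z = 2.9 + 4.5/2 = 5.15 m.
Total vertical stress at mid-clay: σ_v = 20.3×2.9 + 18.1×2.25 = 99.595 kPa.
Pore pressure: u = 9.81×(5.15 − 0) = 50.522 kPa.
Initial effective stress: σ'_0 = σ_v − u = 99.595 − 50.522 = 49.073 kPa.
Stress increase at mid-clay by the 2:1 spreading method:
Δσ = qBL/((B+z)(L+z)) = 162×4.4×4.4/((4.4+5.15)(4.4+5.15)) = 34.389 kPa
Final effective stress: σ'_f = 49.073 + 34.389 = 83.462 kPa.
σ'_f = 83.462 > σ'_p = 55.4 kPa, so the stress path crosses the preconsolidation pressure — recompression up to σ'_p, then virgin compression beyond:
S_c = H/(1+e₀)·[C_r·log₁₀(σ'_p/σ'_0) + C_c·log₁₀(σ'_f/σ'_p)]
    = 4.5/2.19 × [0.055×log₁₀(55.4/49.073) + 0.25×log₁₀(83.462/55.4)]
    = 2.0548 × [0.0028967 + 0.044495] = 0.09738 m

S_c ≈ 97.4 mm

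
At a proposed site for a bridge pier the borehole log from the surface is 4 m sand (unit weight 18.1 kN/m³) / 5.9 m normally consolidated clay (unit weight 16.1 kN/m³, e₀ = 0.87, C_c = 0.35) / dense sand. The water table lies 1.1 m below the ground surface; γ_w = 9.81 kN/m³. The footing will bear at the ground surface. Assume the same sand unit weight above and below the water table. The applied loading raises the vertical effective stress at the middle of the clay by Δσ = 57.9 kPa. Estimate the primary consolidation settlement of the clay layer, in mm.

S_c ≈ 314 mm

Mid-depth of clay below the ground surface: z = 4 + 5.9/2 = 6.95 m.
Total vertical stress at mid-clay: σ_v = 18.1×4 + 16.1×2.95 = 119.9 kPa.
Pore pressure: u = 9.81×(6.95 − 1.1) = 57.389 kPa.
Initial effective stress: σ'_0 = σ_v − u = 119.9 − 57.389 = 62.511 kPa.
Final effective stress: σ'_f = σ'_0 + Δσ = 62.511 + 57.9 = 120.41 kPa.
Normally consolidated clay, so the full stress increment lies on the virgin compression line:
S_c = C_c·H/(1+e₀)·log₁₀(σ'_f/σ'_0) = 0.35×5.9/(1+0.87)×log₁₀(120.41/62.511)
    = 1.1043 × 0.28471 = 0.3144 m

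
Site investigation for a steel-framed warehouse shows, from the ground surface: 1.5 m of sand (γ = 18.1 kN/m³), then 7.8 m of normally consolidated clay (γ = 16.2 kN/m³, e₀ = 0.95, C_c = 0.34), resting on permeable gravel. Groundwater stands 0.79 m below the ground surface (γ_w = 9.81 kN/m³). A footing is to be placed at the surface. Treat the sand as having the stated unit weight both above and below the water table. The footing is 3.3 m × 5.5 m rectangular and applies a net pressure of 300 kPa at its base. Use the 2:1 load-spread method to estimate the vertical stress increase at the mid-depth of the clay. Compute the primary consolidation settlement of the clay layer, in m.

S_c ≈ 0.485 m

Mid-depth of clay below the ground surface: z = 1.5 + 7.8/2 = 5.4 m.
Total vertical stress at mid-clay: σ_v = 18.1×1.5 + 16.2×3.9 = 90.33 kPa.
Pore pressure: u = 9.81×(5.4 − 0.79) = 45.224 kPa.
Initial effective stress: σ'_0 = σ_v − u = 90.33 − 45.224 = 45.106 kPa.
Stress increase at mid-clay by the 2:1 spreading method:
Δσ = qBL/((B+z)(L+z)) = 300×3.3×5.5/((3.3+5.4)(5.5+5.4)) = 57.419 kPa
Final effective stress: σ'_f = σ'_0 + Δσ = 45.106 + 57.419 = 102.53 kPa.
Normally consolidated clay, so the full stress increment lies on the virgin compression line:
S_c = C_c·H/(1+e₀)·log₁₀(σ'_f/σ'_0) = 0.34×7.8/(1+0.95)×log₁₀(102.53/45.106)
    = 1.36 × 0.35662 = 0.485 m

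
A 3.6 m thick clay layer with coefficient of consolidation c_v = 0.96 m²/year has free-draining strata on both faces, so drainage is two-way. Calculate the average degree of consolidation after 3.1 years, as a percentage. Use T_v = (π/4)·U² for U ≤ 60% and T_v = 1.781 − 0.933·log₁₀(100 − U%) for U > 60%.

Drainage path length: H_d = H/2 = 1.8 m (double drainage).
T_v = c_v·t/H_d² = 0.96×3.1/1.8² = 0.91852.
T_v = 0.91852 corresponds to the U > 60% branch:
U = 1 − 10^((1.781 − T_v)/0.933)/100 = 0.916

U ≈ 91.6 %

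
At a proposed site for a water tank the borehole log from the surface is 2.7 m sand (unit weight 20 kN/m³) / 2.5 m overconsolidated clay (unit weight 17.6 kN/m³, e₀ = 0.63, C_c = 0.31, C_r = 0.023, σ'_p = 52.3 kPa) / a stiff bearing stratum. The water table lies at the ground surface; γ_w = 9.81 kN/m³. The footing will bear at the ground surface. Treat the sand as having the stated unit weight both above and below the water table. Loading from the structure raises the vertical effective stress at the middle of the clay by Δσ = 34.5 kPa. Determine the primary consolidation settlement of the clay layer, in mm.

S_c ≈ 70.5 mm

Mid-depth of clay below the ground surface: z = 2.7 + 2.5/2 = 3.95 m.
Total vertical stress at mid-clay: σ_v = 20×2.7 + 17.6×1.25 = 76 kPa.
Pore pressure: u = 9.81×(3.95 − 0) = 38.75 kPa.
Initial effective stress: σ'_0 = σ_v − u = 76 − 38.75 = 37.25 kPa.
Final effective stress: σ'_f = 37.25 + 34.5 = 71.75 kPa.
σ'_f = 71.75 > σ'_p = 52.3 kPa, so the stress path crosses the preconsolidation pressure — recompression up to σ'_p, then virgin compression beyond:
S_c = H/(1+e₀)·[C_r·log₁₀(σ'_p/σ'_0) + C_c·log₁₀(σ'_f/σ'_p)]
    = 2.5/1.63 × [0.023×log₁₀(52.3/37.25) + 0.31×log₁₀(71.75/52.3)]
    = 1.5337 × [0.0033896 + 0.042569] = 0.07049 m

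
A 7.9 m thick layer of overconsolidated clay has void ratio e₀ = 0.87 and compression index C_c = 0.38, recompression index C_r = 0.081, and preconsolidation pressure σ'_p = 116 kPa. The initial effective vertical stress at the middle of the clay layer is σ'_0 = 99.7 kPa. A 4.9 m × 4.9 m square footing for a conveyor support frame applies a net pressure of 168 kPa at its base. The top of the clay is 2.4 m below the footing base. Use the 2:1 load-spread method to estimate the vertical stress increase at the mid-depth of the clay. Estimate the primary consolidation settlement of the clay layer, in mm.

S_c ≈ 110 mm

Mid-depth of clay below the footing base: z = 2.4 + 7.9/2 = 6.35 m.
Stress increase at mid-clay by the 2:1 spreading method:
Δσ = qBL/((B+z)(L+z)) = 168×4.9×4.9/((4.9+6.35)(4.9+6.35)) = 31.871 kPa
Final effective stress: σ'_f = 99.7 + 31.871 = 131.57 kPa.
σ'_f = 131.57 > σ'_p = 116 kPa, so the stress path crosses the preconsolidation pressure — recompression up to σ'_p, then virgin compression beyond:
S_c = H/(1+e₀)·[C_r·log₁₀(σ'_p/σ'_0) + C_c·log₁₀(σ'_f/σ'_p)]
    = 7.9/1.87 × [0.081×log₁₀(116/99.7) + 0.38×log₁₀(131.57/116)]
    = 4.2246 × [0.0053268 + 0.020786] = 0.1103 m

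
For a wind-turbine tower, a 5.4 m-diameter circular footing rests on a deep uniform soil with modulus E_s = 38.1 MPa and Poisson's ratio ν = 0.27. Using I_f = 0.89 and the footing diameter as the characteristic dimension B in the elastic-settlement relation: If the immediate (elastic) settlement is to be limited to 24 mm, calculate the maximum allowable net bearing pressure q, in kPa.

E_s = 38.1 MPa = 38100 kPa.
S_e = q·B·(1−ν²)/E_s · I_f  ⇒  q = S_e·E_s / (B·(1−ν²)·I_f).
q = 0.024 × 38100 / (5.4 × 0.9271 × 0.89) = 205.2 kPa

q ≈ 205 kPa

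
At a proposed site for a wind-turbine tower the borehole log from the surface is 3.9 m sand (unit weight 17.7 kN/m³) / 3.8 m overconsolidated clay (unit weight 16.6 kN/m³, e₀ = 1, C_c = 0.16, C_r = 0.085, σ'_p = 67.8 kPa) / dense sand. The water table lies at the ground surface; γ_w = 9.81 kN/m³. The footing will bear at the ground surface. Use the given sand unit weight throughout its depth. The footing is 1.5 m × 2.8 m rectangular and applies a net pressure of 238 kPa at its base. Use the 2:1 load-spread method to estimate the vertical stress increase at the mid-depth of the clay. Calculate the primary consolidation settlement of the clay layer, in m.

Mid-depth of clay below the ground surface: z = 3.9 + 3.8/2 = 5.8 m.
Total vertical stress at mid-clay: σ_v = 17.7×3.9 + 16.6×1.9 = 100.57 kPa.
Pore pressure: u = 9.81×(5.8 − 0) = 56.898 kPa.
Initial effective stress: σ'_0 = σ_v − u = 100.57 − 56.898 = 43.672 kPa.
Stress increase at mid-clay by the 2:1 spreading method:
Δσ = qBL/((B+z)(L+z)) = 238×1.5×2.8/((1.5+5.8)(2.8+5.8)) = 15.922 kPa
Final effective stress: σ'_f = 43.672 + 15.922 = 59.594 kPa.
σ'_f = 59.594 ≤ σ'_p = 67.8 kPa, so the clay remains overconsolidated and only the recompression index applies:
S_c = C_r·H/(1+e₀)·log₁₀(σ'_f/σ'_0) = 0.085×3.8/2×log₁₀(59.594/43.672)
    = 0.1615 × 0.135 = 0.0218 m

S_c ≈ 0.0218 m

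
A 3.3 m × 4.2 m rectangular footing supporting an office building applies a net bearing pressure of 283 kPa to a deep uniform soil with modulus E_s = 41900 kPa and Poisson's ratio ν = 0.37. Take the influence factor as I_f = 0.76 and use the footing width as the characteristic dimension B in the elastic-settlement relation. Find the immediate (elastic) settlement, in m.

Immediate (elastic) settlement: S_e = q·B·(1−ν²)/E_s · I_f.
S_e = 283 × 3.3 × (1 − 0.37²) / 41900 × 0.76
    = 283 × 3.3 × 0.8631 / 41900 × 0.76
    = 0.01462 m

S_e ≈ 0.0146 m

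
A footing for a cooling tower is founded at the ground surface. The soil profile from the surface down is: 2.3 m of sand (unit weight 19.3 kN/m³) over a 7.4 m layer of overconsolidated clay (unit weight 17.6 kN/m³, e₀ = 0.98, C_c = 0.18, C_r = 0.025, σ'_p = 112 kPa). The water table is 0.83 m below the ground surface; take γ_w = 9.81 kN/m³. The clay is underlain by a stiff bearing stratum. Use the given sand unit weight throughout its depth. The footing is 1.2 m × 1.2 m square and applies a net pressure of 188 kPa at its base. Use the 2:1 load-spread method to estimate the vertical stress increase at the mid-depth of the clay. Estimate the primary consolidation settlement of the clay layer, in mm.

S_c ≈ 3.45 mm

Mid-depth of clay below the ground surface: z = 2.3 + 7.4/2 = 6 m.
Total vertical stress at mid-clay: σ_v = 19.3×2.3 + 17.6×3.7 = 109.51 kPa.
Pore pressure: u = 9.81×(6 − 0.83) = 50.718 kPa.
Initial effective stress: σ'_0 = σ_v − u = 109.51 − 50.718 = 58.792 kPa.
Stress increase at mid-clay by the 2:1 spreading method:
Δσ = qBL/((B+z)(L+z)) = 188×1.2×1.2/((1.2+6)(1.2+6)) = 5.2222 kPa
Final effective stress: σ'_f = 58.792 + 5.2222 = 64.014 kPa.
σ'_f = 64.014 ≤ σ'_p = 112 kPa, so the clay remains overconsolidated and only the recompression index applies:
S_c = C_r·H/(1+e₀)·log₁₀(σ'_f/σ'_0) = 0.025×7.4/1.98×log₁₀(64.014/58.792)
    = 0.093435 × 0.036957 = 0.003453 m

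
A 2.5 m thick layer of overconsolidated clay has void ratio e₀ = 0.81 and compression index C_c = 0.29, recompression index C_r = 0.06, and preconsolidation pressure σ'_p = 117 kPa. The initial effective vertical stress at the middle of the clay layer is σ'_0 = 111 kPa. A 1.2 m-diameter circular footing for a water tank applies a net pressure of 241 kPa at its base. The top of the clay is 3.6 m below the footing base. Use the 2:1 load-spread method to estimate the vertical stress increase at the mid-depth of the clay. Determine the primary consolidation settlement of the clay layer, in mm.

S_c ≈ 6.99 mm

Mid-depth of clay below the footing base: z = 3.6 + 2.5/2 = 4.85 m.
Stress increase at mid-clay by the 2:1 spreading method:
Δσ ≈ qD²/(D+z)² = 241×1.2²/(1.2+4.85)² = 9.4813 kPa
Final effective stress: σ'_f = 111 + 9.4813 = 120.48 kPa.
σ'_f = 120.48 > σ'_p = 117 kPa, so the stress path crosses the preconsolidation pressure — recompression up to σ'_p, then virgin compression beyond:
S_c = H/(1+e₀)·[C_r·log₁₀(σ'_p/σ'_0) + C_c·log₁₀(σ'_f/σ'_p)]
    = 2.5/1.81 × [0.06×log₁₀(117/111) + 0.29×log₁₀(120.48/117)]
    = 1.3812 × [0.0013718 + 0.0036914] = 0.006993 m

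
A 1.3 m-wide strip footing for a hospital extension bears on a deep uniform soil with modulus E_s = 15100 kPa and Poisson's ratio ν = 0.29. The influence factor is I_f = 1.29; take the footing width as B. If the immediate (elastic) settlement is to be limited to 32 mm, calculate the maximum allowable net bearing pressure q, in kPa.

q ≈ 315 kPa

S_e = q·B·(1−ν²)/E_s · I_f  ⇒  q = S_e·E_s / (B·(1−ν²)·I_f).
q = 0.032 × 15100 / (1.3 × 0.9159 × 1.29) = 314.6 kPa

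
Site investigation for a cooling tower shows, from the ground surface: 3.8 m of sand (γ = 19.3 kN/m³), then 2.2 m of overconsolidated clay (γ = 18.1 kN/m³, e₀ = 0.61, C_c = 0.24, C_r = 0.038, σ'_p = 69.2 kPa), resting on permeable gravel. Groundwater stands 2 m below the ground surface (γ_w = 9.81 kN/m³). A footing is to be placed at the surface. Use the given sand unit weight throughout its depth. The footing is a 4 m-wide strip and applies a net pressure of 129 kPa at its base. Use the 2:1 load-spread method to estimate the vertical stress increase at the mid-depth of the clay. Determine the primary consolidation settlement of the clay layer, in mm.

Mid-depth of clay below the ground surface: z = 3.8 + 2.2/2 = 4.9 m.
Total vertical stress at mid-clay: σ_v = 19.3×3.8 + 18.1×1.1 = 93.25 kPa.
Pore pressure: u = 9.81×(4.9 − 2) = 28.449 kPa.
Initial effective stress: σ'_0 = σ_v − u = 93.25 − 28.449 = 64.801 kPa.
Stress increase at mid-clay by the 2:1 spreading method:
Δσ = qB/(B+z) = 129×4/(4+4.9) = 57.978 kPa
Final effective stress: σ'_f = 64.801 + 57.978 = 122.78 kPa.
σ'_f = 122.78 > σ'_p = 69.2 kPa, so the stress path crosses the preconsolidation pressure — recompression up to σ'_p, then virgin compression beyond:
S_c = H/(1+e₀)·[C_r·log₁₀(σ'_p/σ'_0) + C_c·log₁₀(σ'_f/σ'_p)]
    = 2.2/1.61 × [0.038×log₁₀(69.2/64.801) + 0.24×log₁₀(122.78/69.2)]
    = 1.3665 × [0.0010839 + 0.059765] = 0.08315 m

S_c ≈ 83.2 mm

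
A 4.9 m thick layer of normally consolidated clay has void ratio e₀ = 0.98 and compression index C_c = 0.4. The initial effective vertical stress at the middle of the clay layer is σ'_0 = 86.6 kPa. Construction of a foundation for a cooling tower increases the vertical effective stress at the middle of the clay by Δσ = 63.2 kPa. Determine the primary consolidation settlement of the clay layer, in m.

Final effective stress: σ'_f = σ'_0 + Δσ = 86.6 + 63.2 = 149.8 kPa.
Normally consolidated clay, so the full stress increment lies on the virgin compression line:
S_c = C_c·H/(1+e₀)·log₁₀(σ'_f/σ'_0) = 0.4×4.9/(1+0.98)×log₁₀(149.8/86.6)
    = 0.9899 × 0.23799 = 0.2356 m

S_c ≈ 0.236 m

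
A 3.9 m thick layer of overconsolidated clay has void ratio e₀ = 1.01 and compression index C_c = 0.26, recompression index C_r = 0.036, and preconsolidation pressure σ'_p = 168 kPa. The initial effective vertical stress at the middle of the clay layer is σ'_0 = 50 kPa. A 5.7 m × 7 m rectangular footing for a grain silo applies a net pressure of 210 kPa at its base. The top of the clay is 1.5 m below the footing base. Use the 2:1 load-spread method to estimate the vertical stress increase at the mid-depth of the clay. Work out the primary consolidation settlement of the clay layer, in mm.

Mid-depth of clay below the footing base: z = 1.5 + 3.9/2 = 3.45 m.
Stress increase at mid-clay by the 2:1 spreading method:
Δσ = qBL/((B+z)(L+z)) = 210×5.7×7/((5.7+3.45)(7+3.45)) = 87.63 kPa
Final effective stress: σ'_f = 50 + 87.63 = 137.63 kPa.
σ'_f = 137.63 ≤ σ'_p = 168 kPa, so the clay remains overconsolidated and only the recompression index applies:
S_c = C_r·H/(1+e₀)·log₁₀(σ'_f/σ'_0) = 0.036×3.9/2.01×log₁₀(137.63/50)
    = 0.069851 × 0.43974 = 0.03072 m

S_c ≈ 30.7 mm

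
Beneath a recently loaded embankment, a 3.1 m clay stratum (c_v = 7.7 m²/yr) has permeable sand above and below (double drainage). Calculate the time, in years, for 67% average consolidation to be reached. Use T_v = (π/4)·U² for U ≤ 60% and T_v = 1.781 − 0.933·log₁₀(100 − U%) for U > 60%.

Drainage path length: H_d = H/2 = 1.55 m (double drainage).
U > 60%: T_v = 1.781 − 0.933·log₁₀(100 − 67) = 0.36423.
t = T_v·H_d²/c_v = 0.36423×1.55²/7.7 = 0.1136 years.

t ≈ 0.114 years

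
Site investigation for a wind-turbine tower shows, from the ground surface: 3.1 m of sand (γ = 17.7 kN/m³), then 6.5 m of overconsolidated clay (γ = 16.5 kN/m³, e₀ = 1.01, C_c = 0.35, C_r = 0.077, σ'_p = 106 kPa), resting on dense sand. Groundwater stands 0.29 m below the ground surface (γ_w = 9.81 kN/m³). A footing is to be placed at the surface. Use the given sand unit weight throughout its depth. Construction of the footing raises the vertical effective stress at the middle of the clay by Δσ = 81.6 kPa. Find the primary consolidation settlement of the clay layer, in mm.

Mid-depth of clay below the ground surface: z = 3.1 + 6.5/2 = 6.35 m.
Total vertical stress at mid-clay: σ_v = 17.7×3.1 + 16.5×3.25 = 108.5 kPa.
Pore pressure: u = 9.81×(6.35 − 0.29) = 59.449 kPa.
Initial effective stress: σ'_0 = σ_v − u = 108.5 − 59.449 = 49.051 kPa.
Final effective stress: σ'_f = 49.051 + 81.6 = 130.65 kPa.
σ'_f = 130.65 > σ'_p = 106 kPa, so the stress path crosses the preconsolidation pressure — recompression up to σ'_p, then virgin compression beyond:
S_c = H/(1+e₀)·[C_r·log₁₀(σ'_p/σ'_0) + C_c·log₁₀(σ'_f/σ'_p)]
    = 6.5/2.01 × [0.077×log₁₀(106/49.051) + 0.35×log₁₀(130.65/106)]
    = 3.2338 × [0.025769 + 0.031781] = 0.1861 m

S_c ≈ 186 mm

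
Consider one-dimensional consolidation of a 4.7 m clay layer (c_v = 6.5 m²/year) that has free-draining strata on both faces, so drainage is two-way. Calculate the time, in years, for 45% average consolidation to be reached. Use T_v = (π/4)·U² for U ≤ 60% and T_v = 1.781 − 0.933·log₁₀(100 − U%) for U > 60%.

t ≈ 0.135 years

Drainage path length: H_d = H/2 = 2.35 m (double drainage).
U ≤ 60%: T_v = (π/4)·U² = (π/4)×0.45² = 0.15904.
t = T_v·H_d²/c_v = 0.15904×2.35²/6.5 = 0.1351 years.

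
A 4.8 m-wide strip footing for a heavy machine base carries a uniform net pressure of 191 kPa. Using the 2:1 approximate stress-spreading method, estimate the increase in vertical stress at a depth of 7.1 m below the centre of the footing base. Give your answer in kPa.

Δσ_z ≈ 77 kPa

By the 2:1 method the load spreads at 1 horizontal : 2 vertical, so at depth z the loaded area has grown by z in each plan dimension:
Δσ = qB/(B+z) = 191×4.8/(4.8+7.1) = 77.042 kPa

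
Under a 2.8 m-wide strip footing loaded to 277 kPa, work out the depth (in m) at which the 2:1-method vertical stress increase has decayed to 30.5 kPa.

z ≈ 22.6 m

2:1 spreading — at depth z the loaded area has grown by z in each plan dimension:
qB/(B+z) = Δσ_z ⇒ z = qB/Δσ_z − B = 277×2.8/30.5 − 2.8 = 22.63 m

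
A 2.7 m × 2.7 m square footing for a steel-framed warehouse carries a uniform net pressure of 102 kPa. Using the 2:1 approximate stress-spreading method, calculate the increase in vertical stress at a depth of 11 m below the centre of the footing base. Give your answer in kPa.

By the 2:1 method the load spreads at 1 horizontal : 2 vertical, so at depth z the loaded area has grown by z in each plan dimension:
Δσ = qBL/((B+z)(L+z)) = 102×2.7×2.7/((2.7+11)(2.7+11)) = 3.9617 kPa

Δσ_z ≈ 3.96 kPa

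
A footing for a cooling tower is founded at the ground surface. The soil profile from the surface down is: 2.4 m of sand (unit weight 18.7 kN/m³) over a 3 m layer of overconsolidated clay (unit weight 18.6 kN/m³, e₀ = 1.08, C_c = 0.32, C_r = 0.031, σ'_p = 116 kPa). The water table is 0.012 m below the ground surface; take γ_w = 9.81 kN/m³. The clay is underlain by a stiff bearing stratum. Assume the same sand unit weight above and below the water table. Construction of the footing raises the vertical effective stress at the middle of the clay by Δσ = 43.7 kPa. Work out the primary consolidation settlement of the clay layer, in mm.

S_c ≈ 15.8 mm

Mid-depth of clay below the ground surface: z = 2.4 + 3/2 = 3.9 m.
Total vertical stress at mid-clay: σ_v = 18.7×2.4 + 18.6×1.5 = 72.78 kPa.
Pore pressure: u = 9.81×(3.9 − 0.012) = 38.141 kPa.
Initial effective stress: σ'_0 = σ_v − u = 72.78 − 38.141 = 34.639 kPa.
Final effective stress: σ'_f = 34.639 + 43.7 = 78.339 kPa.
σ'_f = 78.339 ≤ σ'_p = 116 kPa, so the clay remains overconsolidated and only the recompression index applies:
S_c = C_r·H/(1+e₀)·log₁₀(σ'_f/σ'_0) = 0.031×3/2.08×log₁₀(78.339/34.639)
    = 0.044711 × 0.35441 = 0.01585 m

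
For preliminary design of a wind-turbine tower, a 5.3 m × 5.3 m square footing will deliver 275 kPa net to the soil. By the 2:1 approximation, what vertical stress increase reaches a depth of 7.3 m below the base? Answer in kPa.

Δσ_z ≈ 48.7 kPa

By the 2:1 method the load spreads at 1 horizontal : 2 vertical, so at depth z the loaded area has grown by z in each plan dimension:
Δσ = qBL/((B+z)(L+z)) = 275×5.3×5.3/((5.3+7.3)(5.3+7.3)) = 48.657 kPa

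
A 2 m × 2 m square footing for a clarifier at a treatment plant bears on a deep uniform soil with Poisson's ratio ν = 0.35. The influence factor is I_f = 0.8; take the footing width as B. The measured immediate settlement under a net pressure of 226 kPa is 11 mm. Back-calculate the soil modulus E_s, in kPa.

S_e = q·B·(1−ν²)/E_s · I_f  ⇒  E_s = q·B·(1−ν²)·I_f / S_e.
E_s = 226 × 2 × 0.8775 × 0.8 / 0.011 = 28850 kPa

E_s ≈ 28800 kPa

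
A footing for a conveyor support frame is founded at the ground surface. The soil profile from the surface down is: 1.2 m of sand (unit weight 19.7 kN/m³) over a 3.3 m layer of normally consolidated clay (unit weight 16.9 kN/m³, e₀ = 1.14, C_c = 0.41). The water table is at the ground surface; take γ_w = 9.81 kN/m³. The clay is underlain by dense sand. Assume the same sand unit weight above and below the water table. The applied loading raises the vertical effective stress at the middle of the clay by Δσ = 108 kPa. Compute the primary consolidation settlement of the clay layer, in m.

S_c ≈ 0.472 m

Mid-depth of clay below the ground surface: z = 1.2 + 3.3/2 = 2.85 m.
Total vertical stress at mid-clay: σ_v = 19.7×1.2 + 16.9×1.65 = 51.525 kPa.
Pore pressure: u = 9.81×(2.85 − 0) = 27.959 kPa.
Initial effective stress: σ'_0 = σ_v − u = 51.525 − 27.959 = 23.566 kPa.
Final effective stress: σ'_f = σ'_0 + Δσ = 23.566 + 108 = 131.57 kPa.
Normally consolidated clay, so the full stress increment lies on the virgin compression line:
S_c = C_c·H/(1+e₀)·log₁₀(σ'_f/σ'_0) = 0.41×3.3/(1+1.14)×log₁₀(131.57/23.566)
    = 0.63224 × 0.74687 = 0.4722 m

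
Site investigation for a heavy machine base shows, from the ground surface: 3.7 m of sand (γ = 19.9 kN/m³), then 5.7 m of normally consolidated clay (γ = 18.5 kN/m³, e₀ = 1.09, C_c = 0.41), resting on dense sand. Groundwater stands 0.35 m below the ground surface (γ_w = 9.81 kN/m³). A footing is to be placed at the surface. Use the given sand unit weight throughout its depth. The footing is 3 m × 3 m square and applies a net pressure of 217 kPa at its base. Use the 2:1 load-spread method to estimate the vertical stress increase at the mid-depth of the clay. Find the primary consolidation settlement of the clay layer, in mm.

S_c ≈ 137 mm

Mid-depth of clay below the ground surface: z = 3.7 + 5.7/2 = 6.55 m.
Total vertical stress at mid-clay: σ_v = 19.9×3.7 + 18.5×2.85 = 126.35 kPa.
Pore pressure: u = 9.81×(6.55 − 0.35) = 60.822 kPa.
Initial effective stress: σ'_0 = σ_v − u = 126.35 − 60.822 = 65.528 kPa.
Stress increase at mid-clay by the 2:1 spreading method:
Δσ = qBL/((B+z)(L+z)) = 217×3×3/((3+6.55)(3+6.55)) = 21.414 kPa
Final effective stress: σ'_f = σ'_0 + Δσ = 65.528 + 21.414 = 86.942 kPa.
Normally consolidated clay, so the full stress increment lies on the virgin compression line:
S_c = C_c·H/(1+e₀)·log₁₀(σ'_f/σ'_0) = 0.41×5.7/(1+1.09)×log₁₀(86.942/65.528)
    = 1.1182 × 0.1228 = 0.1373 m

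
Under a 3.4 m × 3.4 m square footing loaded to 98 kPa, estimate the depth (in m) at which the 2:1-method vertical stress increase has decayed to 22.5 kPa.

2:1 spreading — at depth z the loaded area has grown by z in each plan dimension:
qB²/(B+z)² = Δσ_z ⇒ z = B(√(q/Δσ_z) − 1) = 3.4×(√(98/22.5) − 1) = 3.696 m

z ≈ 3.7 m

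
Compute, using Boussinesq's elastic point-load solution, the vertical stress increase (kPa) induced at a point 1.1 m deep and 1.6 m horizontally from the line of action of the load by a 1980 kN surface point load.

Δσ_z ≈ 45.6 kPa

Boussinesq vertical stress below a point load on an elastic half-space:
Δσ_z = 3P/(2πz²) · [1 + (r/z)²]^(−5/2)
r/z = 1.6/1.1 = 1.4545; [1+(r/z)²]^(−5/2) = 0.058359.
Δσ_z = 3×1980/(2π×1.1²) × 0.058359 = 781.31 × 0.058359 = 45.6 kPa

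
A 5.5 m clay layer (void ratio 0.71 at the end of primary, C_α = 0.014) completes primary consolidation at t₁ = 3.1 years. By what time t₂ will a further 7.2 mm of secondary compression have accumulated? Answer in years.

S_s = C_α·H/(1+e_p)·log₁₀(t₂/t₁) ⇒ log₁₀(t₂/t₁) = S_s·(1+e_p)/(C_α·H).
log₁₀(t₂/t₁) = 0.0072 × (1+0.71) / (0.014×5.5) = 0.1599
t₂ = t₁ × 10^0.1599 = 3.1 × 1.445 = 4.48 years

t₂ ≈ 4.48 years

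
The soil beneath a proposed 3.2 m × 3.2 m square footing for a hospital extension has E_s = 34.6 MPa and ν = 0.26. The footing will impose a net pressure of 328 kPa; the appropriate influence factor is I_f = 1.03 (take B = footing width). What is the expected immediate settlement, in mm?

S_e ≈ 29.1 mm

Immediate (elastic) settlement: S_e = q·B·(1−ν²)/E_s · I_f.
E_s = 34.6 MPa = 34600 kPa.
S_e = 328 × 3.2 × (1 − 0.26²) / 34600 × 1.03
    = 328 × 3.2 × 0.9324 / 34600 × 1.03
    = 0.02913 m = 29.13 mm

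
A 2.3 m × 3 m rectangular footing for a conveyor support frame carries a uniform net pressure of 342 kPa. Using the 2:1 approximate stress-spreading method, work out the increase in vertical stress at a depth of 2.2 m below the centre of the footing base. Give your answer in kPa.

By the 2:1 method the load spreads at 1 horizontal : 2 vertical, so at depth z the loaded area has grown by z in each plan dimension:
Δσ = qBL/((B+z)(L+z)) = 342×2.3×3/((2.3+2.2)(3+2.2)) = 100.85 kPa

Δσ_z ≈ 101 kPa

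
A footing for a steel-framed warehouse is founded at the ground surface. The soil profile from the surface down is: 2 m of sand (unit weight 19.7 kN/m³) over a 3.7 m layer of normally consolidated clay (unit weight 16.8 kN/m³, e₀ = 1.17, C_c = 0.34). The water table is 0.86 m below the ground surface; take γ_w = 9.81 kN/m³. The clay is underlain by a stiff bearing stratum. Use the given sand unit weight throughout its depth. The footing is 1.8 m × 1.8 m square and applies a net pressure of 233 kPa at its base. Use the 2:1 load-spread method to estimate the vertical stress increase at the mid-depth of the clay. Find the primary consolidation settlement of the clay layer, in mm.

Mid-depth of clay below the ground surface: z = 2 + 3.7/2 = 3.85 m.
Total vertical stress at mid-clay: σ_v = 19.7×2 + 16.8×1.85 = 70.48 kPa.
Pore pressure: u = 9.81×(3.85 − 0.86) = 29.332 kPa.
Initial effective stress: σ'_0 = σ_v − u = 70.48 − 29.332 = 41.148 kPa.
Stress increase at mid-clay by the 2:1 spreading method:
Δσ = qBL/((B+z)(L+z)) = 233×1.8×1.8/((1.8+3.85)(1.8+3.85)) = 23.649 kPa
Final effective stress: σ'_f = σ'_0 + Δσ = 41.148 + 23.649 = 64.797 kPa.
Normally consolidated clay, so the full stress increment lies on the virgin compression line:
S_c = C_c·H/(1+e₀)·log₁₀(σ'_f/σ'_0) = 0.34×3.7/(1+1.17)×log₁₀(64.797/41.148)
    = 0.57972 × 0.19721 = 0.1143 m

S_c ≈ 114 mm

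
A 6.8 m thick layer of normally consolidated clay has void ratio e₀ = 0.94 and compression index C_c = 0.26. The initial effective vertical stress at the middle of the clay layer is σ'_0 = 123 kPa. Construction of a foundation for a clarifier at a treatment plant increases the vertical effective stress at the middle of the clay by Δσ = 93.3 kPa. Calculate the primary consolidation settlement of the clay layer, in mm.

Final effective stress: σ'_f = σ'_0 + Δσ = 123 + 93.3 = 216.3 kPa.
Normally consolidated clay, so the full stress increment lies on the virgin compression line:
S_c = C_c·H/(1+e₀)·log₁₀(σ'_f/σ'_0) = 0.26×6.8/(1+0.94)×log₁₀(216.3/123)
    = 0.91134 × 0.24515 = 0.2234 m

S_c ≈ 223 mm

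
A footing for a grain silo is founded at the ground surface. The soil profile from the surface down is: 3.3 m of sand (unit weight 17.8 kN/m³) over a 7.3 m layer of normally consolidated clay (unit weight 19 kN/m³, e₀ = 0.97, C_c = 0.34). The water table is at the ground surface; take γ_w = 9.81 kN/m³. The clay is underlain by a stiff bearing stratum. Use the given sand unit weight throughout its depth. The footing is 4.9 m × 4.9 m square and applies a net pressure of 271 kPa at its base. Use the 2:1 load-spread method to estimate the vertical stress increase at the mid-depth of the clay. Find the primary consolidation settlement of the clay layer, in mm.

S_c ≈ 314 mm

Mid-depth of clay below the ground surface: z = 3.3 + 7.3/2 = 6.95 m.
Total vertical stress at mid-clay: σ_v = 17.8×3.3 + 19×3.65 = 128.09 kPa.
Pore pressure: u = 9.81×(6.95 − 0) = 68.18 kPa.
Initial effective stress: σ'_0 = σ_v − u = 128.09 − 68.18 = 59.91 kPa.
Stress increase at mid-clay by the 2:1 spreading method:
Δσ = qBL/((B+z)(L+z)) = 271×4.9×4.9/((4.9+6.95)(4.9+6.95)) = 46.337 kPa
Final effective stress: σ'_f = σ'_0 + Δσ = 59.91 + 46.337 = 106.25 kPa.
Normally consolidated clay, so the full stress increment lies on the virgin compression line:
S_c = C_c·H/(1+e₀)·log₁₀(σ'_f/σ'_0) = 0.34×7.3/(1+0.97)×log₁₀(106.25/59.91)
    = 1.2599 × 0.24883 = 0.3135 m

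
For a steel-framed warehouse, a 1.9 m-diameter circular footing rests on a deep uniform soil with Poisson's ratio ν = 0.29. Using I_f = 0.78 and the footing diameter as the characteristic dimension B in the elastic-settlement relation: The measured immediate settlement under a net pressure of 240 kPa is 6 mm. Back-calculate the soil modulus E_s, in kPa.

E_s ≈ 54300 kPa

S_e = q·B·(1−ν²)/E_s · I_f  ⇒  E_s = q·B·(1−ν²)·I_f / S_e.
E_s = 240 × 1.9 × 0.9159 × 0.78 / 0.006 = 54290 kPa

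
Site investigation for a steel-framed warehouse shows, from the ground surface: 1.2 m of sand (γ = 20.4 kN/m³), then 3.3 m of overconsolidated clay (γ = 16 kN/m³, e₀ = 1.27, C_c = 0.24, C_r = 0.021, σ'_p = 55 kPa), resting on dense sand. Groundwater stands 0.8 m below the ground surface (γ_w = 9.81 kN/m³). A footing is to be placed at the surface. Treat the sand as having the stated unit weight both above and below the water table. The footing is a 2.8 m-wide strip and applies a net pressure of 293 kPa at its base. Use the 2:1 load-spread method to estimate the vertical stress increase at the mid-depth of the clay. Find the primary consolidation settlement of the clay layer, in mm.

S_c ≈ 184 mm

Mid-depth of clay below the ground surface: z = 1.2 + 3.3/2 = 2.85 m.
Total vertical stress at mid-clay: σ_v = 20.4×1.2 + 16×1.65 = 50.88 kPa.
Pore pressure: u = 9.81×(2.85 − 0.8) = 20.11 kPa.
Initial effective stress: σ'_0 = σ_v − u = 50.88 − 20.11 = 30.77 kPa.
Stress increase at mid-clay by the 2:1 spreading method:
Δσ = qB/(B+z) = 293×2.8/(2.8+2.85) = 145.2 kPa
Final effective stress: σ'_f = 30.77 + 145.2 = 175.97 kPa.
σ'_f = 175.97 > σ'_p = 55 kPa, so the stress path crosses the preconsolidation pressure — recompression up to σ'_p, then virgin compression beyond:
S_c = H/(1+e₀)·[C_r·log₁₀(σ'_p/σ'_0) + C_c·log₁₀(σ'_f/σ'_p)]
    = 3.3/2.27 × [0.021×log₁₀(55/30.77) + 0.24×log₁₀(175.97/55)]
    = 1.4537 × [0.0052969 + 0.12122] = 0.1839 m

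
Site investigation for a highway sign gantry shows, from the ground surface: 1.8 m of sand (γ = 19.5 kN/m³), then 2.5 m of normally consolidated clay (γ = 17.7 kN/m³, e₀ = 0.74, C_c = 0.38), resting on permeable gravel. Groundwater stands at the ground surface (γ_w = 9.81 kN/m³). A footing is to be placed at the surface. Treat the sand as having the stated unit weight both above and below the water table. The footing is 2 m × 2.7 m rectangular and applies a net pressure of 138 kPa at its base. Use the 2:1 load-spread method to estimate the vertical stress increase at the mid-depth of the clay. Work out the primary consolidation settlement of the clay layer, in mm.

Mid-depth of clay below the ground surface: z = 1.8 + 2.5/2 = 3.05 m.
Total vertical stress at mid-clay: σ_v = 19.5×1.8 + 17.7×1.25 = 57.225 kPa.
Pore pressure: u = 9.81×(3.05 − 0) = 29.921 kPa.
Initial effective stress: σ'_0 = σ_v − u = 57.225 − 29.921 = 27.304 kPa.
Stress increase at mid-clay by the 2:1 spreading method:
Δσ = qBL/((B+z)(L+z)) = 138×2×2.7/((2+3.05)(2.7+3.05)) = 25.663 kPa
Final effective stress: σ'_f = σ'_0 + Δσ = 27.304 + 25.663 = 52.967 kPa.
Normally consolidated clay, so the full stress increment lies on the virgin compression line:
S_c = C_c·H/(1+e₀)·log₁₀(σ'_f/σ'_0) = 0.38×2.5/(1+0.74)×log₁₀(52.967/27.304)
    = 0.54598 × 0.28778 = 0.1571 m

S_c ≈ 157 mm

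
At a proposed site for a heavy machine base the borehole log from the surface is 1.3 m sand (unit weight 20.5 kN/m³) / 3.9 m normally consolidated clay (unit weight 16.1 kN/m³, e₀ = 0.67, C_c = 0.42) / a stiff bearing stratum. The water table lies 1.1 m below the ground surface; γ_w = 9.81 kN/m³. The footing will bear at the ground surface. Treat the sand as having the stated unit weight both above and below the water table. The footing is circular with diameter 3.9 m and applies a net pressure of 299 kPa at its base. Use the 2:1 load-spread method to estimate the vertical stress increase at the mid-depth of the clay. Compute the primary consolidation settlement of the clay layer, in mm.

Mid-depth of clay below the ground surface: z = 1.3 + 3.9/2 = 3.25 m.
Total vertical stress at mid-clay: σ_v = 20.5×1.3 + 16.1×1.95 = 58.045 kPa.
Pore pressure: u = 9.81×(3.25 − 1.1) = 21.091 kPa.
Initial effective stress: σ'_0 = σ_v − u = 58.045 − 21.091 = 36.954 kPa.
Stress increase at mid-clay by the 2:1 spreading method:
Δσ ≈ qD²/(D+z)² = 299×3.9²/(3.9+3.25)² = 88.959 kPa
Final effective stress: σ'_f = σ'_0 + Δσ = 36.954 + 88.959 = 125.91 kPa.
Normally consolidated clay, so the full stress increment lies on the virgin compression line:
S_c = C_c·H/(1+e₀)·log₁₀(σ'_f/σ'_0) = 0.42×3.9/(1+0.67)×log₁₀(125.91/36.954)
    = 0.98084 × 0.5324 = 0.5222 m

S_c ≈ 522 mm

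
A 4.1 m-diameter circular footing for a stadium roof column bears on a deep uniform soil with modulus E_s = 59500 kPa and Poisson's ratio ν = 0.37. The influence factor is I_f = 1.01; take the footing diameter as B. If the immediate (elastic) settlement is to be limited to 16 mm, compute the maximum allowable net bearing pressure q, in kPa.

S_e = q·B·(1−ν²)/E_s · I_f  ⇒  q = S_e·E_s / (B·(1−ν²)·I_f).
q = 0.016 × 59500 / (4.1 × 0.8631 × 1.01) = 266.4 kPa

q ≈ 266 kPa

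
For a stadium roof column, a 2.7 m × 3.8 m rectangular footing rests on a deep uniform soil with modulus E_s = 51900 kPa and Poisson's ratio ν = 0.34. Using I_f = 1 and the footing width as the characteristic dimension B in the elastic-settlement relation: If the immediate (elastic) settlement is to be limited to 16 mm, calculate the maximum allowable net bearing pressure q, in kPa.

q ≈ 348 kPa

S_e = q·B·(1−ν²)/E_s · I_f  ⇒  q = S_e·E_s / (B·(1−ν²)·I_f).
q = 0.016 × 51900 / (2.7 × 0.8844 × 1) = 347.8 kPa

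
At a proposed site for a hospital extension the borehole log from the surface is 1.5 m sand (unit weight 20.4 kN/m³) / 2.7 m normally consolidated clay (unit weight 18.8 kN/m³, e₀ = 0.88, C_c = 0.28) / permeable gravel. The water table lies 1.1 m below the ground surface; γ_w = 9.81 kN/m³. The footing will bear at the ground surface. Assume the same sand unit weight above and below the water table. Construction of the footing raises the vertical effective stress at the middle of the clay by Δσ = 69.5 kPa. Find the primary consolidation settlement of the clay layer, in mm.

S_c ≈ 179 mm

Mid-depth of clay below the ground surface: z = 1.5 + 2.7/2 = 2.85 m.
Total vertical stress at mid-clay: σ_v = 20.4×1.5 + 18.8×1.35 = 55.98 kPa.
Pore pressure: u = 9.81×(2.85 − 1.1) = 17.168 kPa.
Initial effective stress: σ'_0 = σ_v − u = 55.98 − 17.168 = 38.812 kPa.
Final effective stress: σ'_f = σ'_0 + Δσ = 38.812 + 69.5 = 108.31 kPa.
Normally consolidated clay, so the full stress increment lies on the virgin compression line:
S_c = C_c·H/(1+e₀)·log₁₀(σ'_f/σ'_0) = 0.28×2.7/(1+0.88)×log₁₀(108.31/38.812)
    = 0.40213 × 0.4457 = 0.1792 m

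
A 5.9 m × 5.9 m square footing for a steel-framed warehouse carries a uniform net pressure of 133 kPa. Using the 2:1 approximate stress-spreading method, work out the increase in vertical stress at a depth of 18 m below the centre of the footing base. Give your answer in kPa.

By the 2:1 method the load spreads at 1 horizontal : 2 vertical, so at depth z the loaded area has grown by z in each plan dimension:
Δσ = qBL/((B+z)(L+z)) = 133×5.9×5.9/((5.9+18)(5.9+18)) = 8.1051 kPa

Δσ_z ≈ 8.11 kPa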